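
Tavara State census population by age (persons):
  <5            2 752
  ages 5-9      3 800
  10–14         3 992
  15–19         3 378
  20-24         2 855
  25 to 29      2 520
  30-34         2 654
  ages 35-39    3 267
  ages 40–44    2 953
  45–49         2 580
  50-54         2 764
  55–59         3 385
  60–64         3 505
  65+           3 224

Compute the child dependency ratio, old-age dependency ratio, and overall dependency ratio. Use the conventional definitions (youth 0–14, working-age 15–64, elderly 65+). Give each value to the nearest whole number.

Youth dependency ratio: 35
Old-age dependency ratio: 11
Total dependency ratio: 46

0–14: 2 752 + 3 800 + 3 992 = 10 544
15–64: 3 378 + 2 855 + 2 520 + 2 654 + 3 267 + 2 953 + 2 580 + 2 764 + 3 385 + 3 505 = 29 861
65+: 3 224
Youth dependency ratio = 10 544 / 29 861 × 100 = 35
Old-age dependency ratio = 3 224 / 29 861 × 100 = 11
Total dependency ratio = (10 544 + 3 224) / 29 861 × 100 = 13 768 / 29 861 × 100 = 46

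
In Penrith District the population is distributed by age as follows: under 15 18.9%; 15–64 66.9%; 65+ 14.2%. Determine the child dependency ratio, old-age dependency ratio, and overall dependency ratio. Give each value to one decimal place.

Youth dependency ratio: 28.3
Old-age dependency ratio: 21.2
Total dependency ratio: 49.5

Youth dependency ratio = 18.9 / 66.9 × 100 = 28.3
Old-age dependency ratio = 14.2 / 66.9 × 100 = 21.2
Total dependency ratio = (18.9 + 14.2) / 66.9 × 100 = 33.1 / 66.9 × 100 = 49.5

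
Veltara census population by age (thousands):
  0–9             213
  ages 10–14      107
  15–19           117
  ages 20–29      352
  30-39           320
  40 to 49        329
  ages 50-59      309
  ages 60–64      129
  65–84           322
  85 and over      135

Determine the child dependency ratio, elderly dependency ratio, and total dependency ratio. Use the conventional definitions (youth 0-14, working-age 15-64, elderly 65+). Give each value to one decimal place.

Youth dependency ratio: 20.6
Old-age dependency ratio: 29.4
Total dependency ratio: 49.9

0–14: 213 + 107 = 320
15–64: 117 + 352 + 320 + 329 + 309 + 129 = 1556
65+: 322 + 135 = 457
Youth dependency ratio = 320 / 1556 × 100 = 20.6
Old-age dependency ratio = 457 / 1556 × 100 = 29.4
Total dependency ratio = (320 + 457) / 1556 × 100 = 777 / 1556 × 100 = 49.9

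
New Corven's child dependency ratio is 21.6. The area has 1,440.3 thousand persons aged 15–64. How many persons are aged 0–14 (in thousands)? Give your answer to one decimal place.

Aged 0–14: 311.1

Youth dependency ratio = youth / working-age × 100
21.6 = Y / 1,440.3 × 100
⇒ 311.1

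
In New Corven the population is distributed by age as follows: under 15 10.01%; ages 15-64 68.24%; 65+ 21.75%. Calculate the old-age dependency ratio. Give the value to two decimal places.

Old-age dependency ratio: 31.87

Old-age dependency ratio = 21.75 / 68.24 × 100 = 31.87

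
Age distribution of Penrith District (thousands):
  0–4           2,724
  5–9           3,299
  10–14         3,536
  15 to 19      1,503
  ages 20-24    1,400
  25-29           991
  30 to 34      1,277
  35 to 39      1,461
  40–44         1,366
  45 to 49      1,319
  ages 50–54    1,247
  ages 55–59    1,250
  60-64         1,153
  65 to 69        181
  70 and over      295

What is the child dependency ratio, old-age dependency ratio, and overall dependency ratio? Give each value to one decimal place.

0–14: 2,724 + 3,299 + 3,536 = 9,559
15–64: 1,503 + 1,400 + 991 + 1,277 + 1,461 + 1,366 + 1,319 + 1,247 + 1,250 + 1,153 = 12,967
65+: 181 + 295 = 476
Youth dependency ratio = 9,559 / 12,967 × 100 = 73.7
Old-age dependency ratio = 476 / 12,967 × 100 = 3.7
Total dependency ratio = (9,559 + 476) / 12,967 × 100 = 10,035 / 12,967 × 100 = 77.4

Youth dependency ratio: 73.7
Old-age dependency ratio: 3.7
Total dependency ratio: 77.4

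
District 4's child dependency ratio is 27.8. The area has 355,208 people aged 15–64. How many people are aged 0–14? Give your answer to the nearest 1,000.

Youth dependency ratio = youth / working-age × 100
27.8 = Y / 355,208 × 100
⇒ 99,000

Aged 0–14: 99,000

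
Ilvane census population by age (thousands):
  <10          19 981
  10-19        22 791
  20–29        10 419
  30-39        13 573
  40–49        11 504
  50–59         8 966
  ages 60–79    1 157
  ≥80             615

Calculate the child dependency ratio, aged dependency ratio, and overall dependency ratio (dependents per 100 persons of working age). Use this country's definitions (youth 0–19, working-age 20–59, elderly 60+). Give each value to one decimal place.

Youth dependency ratio: 96.2
Old-age dependency ratio: 4.0
Total dependency ratio: 100.2

0–19: 19 981 + 22 791 = 42 772
20–59: 10 419 + 13 573 + 11 504 + 8 966 = 44 462
60+: 1 157 + 615 = 1 772
Youth dependency ratio = 42 772 / 44 462 × 100 = 96.2
Old-age dependency ratio = 1 772 / 44 462 × 100 = 4.0
Total dependency ratio = (42 772 + 1 772) / 44 462 × 100 = 44 544 / 44 462 × 100 = 100.2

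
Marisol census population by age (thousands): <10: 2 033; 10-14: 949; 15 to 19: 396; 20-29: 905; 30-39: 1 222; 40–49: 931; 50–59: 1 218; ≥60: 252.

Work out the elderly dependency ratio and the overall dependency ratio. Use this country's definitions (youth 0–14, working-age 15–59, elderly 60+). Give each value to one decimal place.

0–14: 2 033 + 949 = 2 982
15–59: 396 + 905 + 1 222 + 931 + 1 218 = 4 672
60+: 252
Old-age dependency ratio = 252 / 4 672 × 100 = 5.4
Total dependency ratio = (2 982 + 252) / 4 672 × 100 = 3 234 / 4 672 × 100 = 69.2

Old-age dependency ratio: 5.4
Total dependency ratio: 69.2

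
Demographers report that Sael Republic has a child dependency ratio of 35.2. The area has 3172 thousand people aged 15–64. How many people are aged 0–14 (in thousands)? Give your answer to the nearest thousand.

Aged 0–14: 1117

Youth dependency ratio = youth / working-age × 100
35.2 = Y / 3172 × 100
⇒ 1117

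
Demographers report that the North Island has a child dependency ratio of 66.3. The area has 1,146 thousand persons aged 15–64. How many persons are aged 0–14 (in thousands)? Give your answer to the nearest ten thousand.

Aged 0–14: 760

Youth dependency ratio = youth / working-age × 100
66.3 = Y / 1,146 × 100
⇒ 760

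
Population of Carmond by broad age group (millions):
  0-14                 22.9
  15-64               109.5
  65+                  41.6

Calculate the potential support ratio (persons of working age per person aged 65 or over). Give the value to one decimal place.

Potential support ratio: 2.6

Potential support ratio = 109.5 / 41.6 = 2.6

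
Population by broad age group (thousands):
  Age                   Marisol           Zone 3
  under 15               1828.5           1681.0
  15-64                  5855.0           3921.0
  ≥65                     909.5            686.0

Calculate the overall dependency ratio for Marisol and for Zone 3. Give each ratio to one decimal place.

Marisol: (1828.5 + 909.5) / 5855.0 × 100 = 2738.0 / 5855.0 × 100 = 46.8
Zone 3: (1681.0 + 686.0) / 3921.0 × 100 = 2367.0 / 3921.0 × 100 = 60.4

Marisol: 46.8
Zone 3: 60.4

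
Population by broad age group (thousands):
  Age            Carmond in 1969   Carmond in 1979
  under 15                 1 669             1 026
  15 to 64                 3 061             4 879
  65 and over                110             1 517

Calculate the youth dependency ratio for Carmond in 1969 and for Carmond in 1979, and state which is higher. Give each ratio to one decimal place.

Carmond in 1969: 1 669 / 3 061 × 100 = 54.5
Carmond in 1979: 1 026 / 4 879 × 100 = 21.0

Carmond in 1969: 54.5
Carmond in 1979: 21.0
Higher: Carmond in 1969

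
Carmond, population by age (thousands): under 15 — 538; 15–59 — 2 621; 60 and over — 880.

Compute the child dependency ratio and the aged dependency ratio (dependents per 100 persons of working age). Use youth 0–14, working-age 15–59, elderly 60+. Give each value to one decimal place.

Youth dependency ratio: 20.5
Old-age dependency ratio: 33.6

Youth dependency ratio = 538 / 2 621 × 100 = 20.5
Old-age dependency ratio = 880 / 2 621 × 100 = 33.6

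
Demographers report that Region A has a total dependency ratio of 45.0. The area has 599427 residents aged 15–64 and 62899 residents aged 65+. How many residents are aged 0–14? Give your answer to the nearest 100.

Total dependency ratio = (youth + elderly) / working-age × 100
45.0 = (Y + 62899) / 599427 × 100
⇒ 206800

Aged 0–14: 206800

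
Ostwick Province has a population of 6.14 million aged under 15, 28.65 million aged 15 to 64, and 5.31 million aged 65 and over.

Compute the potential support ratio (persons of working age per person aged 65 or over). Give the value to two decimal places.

Potential support ratio = 28.65 / 5.31 = 5.40

Potential support ratio: 5.40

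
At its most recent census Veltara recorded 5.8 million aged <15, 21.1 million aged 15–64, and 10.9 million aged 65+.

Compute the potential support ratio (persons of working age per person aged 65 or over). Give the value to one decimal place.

Potential support ratio: 1.9

Potential support ratio = 21.1 / 10.9 = 1.9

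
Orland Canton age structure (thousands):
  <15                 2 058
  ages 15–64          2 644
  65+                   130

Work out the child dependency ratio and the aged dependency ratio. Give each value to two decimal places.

Youth dependency ratio: 77.84
Old-age dependency ratio: 4.92

Youth dependency ratio = 2 058 / 2 644 × 100 = 77.84
Old-age dependency ratio = 130 / 2 644 × 100 = 4.92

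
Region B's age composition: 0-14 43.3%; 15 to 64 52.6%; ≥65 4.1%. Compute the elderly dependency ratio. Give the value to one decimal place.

Old-age dependency ratio: 7.8

Old-age dependency ratio = 4.1 / 52.6 × 100 = 7.8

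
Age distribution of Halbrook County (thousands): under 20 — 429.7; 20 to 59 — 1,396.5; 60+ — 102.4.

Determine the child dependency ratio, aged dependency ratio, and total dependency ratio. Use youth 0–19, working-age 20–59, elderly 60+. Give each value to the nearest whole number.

Youth dependency ratio = 429.7 / 1,396.5 × 100 = 31
Old-age dependency ratio = 102.4 / 1,396.5 × 100 = 7
Total dependency ratio = (429.7 + 102.4) / 1,396.5 × 100 = 532.1 / 1,396.5 × 100 = 38

Youth dependency ratio: 31
Old-age dependency ratio: 7
Total dependency ratio: 38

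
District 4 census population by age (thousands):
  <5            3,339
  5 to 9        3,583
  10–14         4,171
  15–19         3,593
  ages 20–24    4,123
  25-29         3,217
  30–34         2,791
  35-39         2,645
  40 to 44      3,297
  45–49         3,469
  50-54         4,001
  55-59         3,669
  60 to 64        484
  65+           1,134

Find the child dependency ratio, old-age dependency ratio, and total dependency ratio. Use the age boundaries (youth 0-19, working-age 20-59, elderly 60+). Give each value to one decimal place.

0–19: 3,339 + 3,583 + 4,171 + 3,593 = 14,686
20–59: 4,123 + 3,217 + 2,791 + 2,645 + 3,297 + 3,469 + 4,001 + 3,669 = 27,212
60+: 484 + 1,134 = 1,618
Youth dependency ratio = 14,686 / 27,212 × 100 = 54.0
Old-age dependency ratio = 1,618 / 27,212 × 100 = 5.9
Total dependency ratio = (14,686 + 1,618) / 27,212 × 100 = 16,304 / 27,212 × 100 = 59.9

Youth dependency ratio: 54.0
Old-age dependency ratio: 5.9
Total dependency ratio: 59.9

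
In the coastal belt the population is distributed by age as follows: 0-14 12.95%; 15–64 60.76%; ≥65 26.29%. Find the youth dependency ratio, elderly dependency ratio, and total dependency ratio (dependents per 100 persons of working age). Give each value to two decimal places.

Youth dependency ratio = 12.95 / 60.76 × 100 = 21.31
Old-age dependency ratio = 26.29 / 60.76 × 100 = 43.27
Total dependency ratio = (12.95 + 26.29) / 60.76 × 100 = 39.24 / 60.76 × 100 = 64.58

Youth dependency ratio: 21.31
Old-age dependency ratio: 43.27
Total dependency ratio: 64.58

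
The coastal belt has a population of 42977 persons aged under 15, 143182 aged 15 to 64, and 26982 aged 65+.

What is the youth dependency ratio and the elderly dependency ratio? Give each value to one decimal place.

Youth dependency ratio: 30.0
Old-age dependency ratio: 18.8

Youth dependency ratio = 42977 / 143182 × 100 = 30.0
Old-age dependency ratio = 26982 / 143182 × 100 = 18.8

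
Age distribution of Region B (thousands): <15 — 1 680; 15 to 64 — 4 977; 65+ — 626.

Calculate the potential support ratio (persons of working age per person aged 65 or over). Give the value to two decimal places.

Potential support ratio: 7.95

Potential support ratio = 4 977 / 626 = 7.95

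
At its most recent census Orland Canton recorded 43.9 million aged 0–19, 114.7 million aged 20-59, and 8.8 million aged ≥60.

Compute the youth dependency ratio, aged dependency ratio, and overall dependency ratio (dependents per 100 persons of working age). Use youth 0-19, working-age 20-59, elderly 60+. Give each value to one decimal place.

Youth dependency ratio = 43.9 / 114.7 × 100 = 38.3
Old-age dependency ratio = 8.8 / 114.7 × 100 = 7.7
Total dependency ratio = (43.9 + 8.8) / 114.7 × 100 = 52.7 / 114.7 × 100 = 45.9

Youth dependency ratio: 38.3
Old-age dependency ratio: 7.7
Total dependency ratio: 45.9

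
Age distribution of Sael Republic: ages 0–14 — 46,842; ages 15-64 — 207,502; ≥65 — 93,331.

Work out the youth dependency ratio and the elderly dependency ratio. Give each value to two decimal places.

Youth dependency ratio = 46,842 / 207,502 × 100 = 22.57
Old-age dependency ratio = 93,331 / 207,502 × 100 = 44.98

Youth dependency ratio: 22.57
Old-age dependency ratio: 44.98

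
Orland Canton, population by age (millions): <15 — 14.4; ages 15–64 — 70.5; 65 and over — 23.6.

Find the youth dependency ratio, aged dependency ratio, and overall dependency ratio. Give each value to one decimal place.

Youth dependency ratio = 14.4 / 70.5 × 100 = 20.4
Old-age dependency ratio = 23.6 / 70.5 × 100 = 33.5
Total dependency ratio = (14.4 + 23.6) / 70.5 × 100 = 38.0 / 70.5 × 100 = 53.9

Youth dependency ratio: 20.4
Old-age dependency ratio: 33.5
Total dependency ratio: 53.9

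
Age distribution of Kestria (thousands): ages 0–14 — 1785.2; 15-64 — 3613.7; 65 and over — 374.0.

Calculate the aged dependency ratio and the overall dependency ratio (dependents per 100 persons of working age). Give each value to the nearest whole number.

Old-age dependency ratio: 10
Total dependency ratio: 60

Old-age dependency ratio = 374.0 / 3613.7 × 100 = 10
Total dependency ratio = (1785.2 + 374.0) / 3613.7 × 100 = 2159.2 / 3613.7 × 100 = 60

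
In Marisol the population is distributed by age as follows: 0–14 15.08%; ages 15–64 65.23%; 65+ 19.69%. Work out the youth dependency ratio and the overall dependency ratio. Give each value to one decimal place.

Youth dependency ratio: 23.1
Total dependency ratio: 53.3

Youth dependency ratio = 15.08 / 65.23 × 100 = 23.1
Total dependency ratio = (15.08 + 19.69) / 65.23 × 100 = 34.77 / 65.23 × 100 = 53.3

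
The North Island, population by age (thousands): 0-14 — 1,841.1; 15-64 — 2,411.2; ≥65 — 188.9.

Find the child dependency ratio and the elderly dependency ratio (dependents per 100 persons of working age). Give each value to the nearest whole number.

Youth dependency ratio: 76
Old-age dependency ratio: 8

Youth dependency ratio = 1,841.1 / 2,411.2 × 100 = 76
Old-age dependency ratio = 188.9 / 2,411.2 × 100 = 8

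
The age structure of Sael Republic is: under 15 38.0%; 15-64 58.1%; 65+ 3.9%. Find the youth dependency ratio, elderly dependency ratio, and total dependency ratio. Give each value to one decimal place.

Youth dependency ratio: 65.4
Old-age dependency ratio: 6.7
Total dependency ratio: 72.1

Youth dependency ratio = 38.0 / 58.1 × 100 = 65.4
Old-age dependency ratio = 3.9 / 58.1 × 100 = 6.7
Total dependency ratio = (38.0 + 3.9) / 58.1 × 100 = 41.9 / 58.1 × 100 = 72.1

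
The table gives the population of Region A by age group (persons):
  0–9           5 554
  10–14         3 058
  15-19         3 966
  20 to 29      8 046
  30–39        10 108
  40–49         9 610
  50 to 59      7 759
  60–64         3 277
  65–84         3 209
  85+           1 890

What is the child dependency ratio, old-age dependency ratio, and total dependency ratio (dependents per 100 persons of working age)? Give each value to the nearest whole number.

0–14: 5 554 + 3 058 = 8 612
15–64: 3 966 + 8 046 + 10 108 + 9 610 + 7 759 + 3 277 = 42 766
65+: 3 209 + 1 890 = 5 099
Youth dependency ratio = 8 612 / 42 766 × 100 = 20
Old-age dependency ratio = 5 099 / 42 766 × 100 = 12
Total dependency ratio = (8 612 + 5 099) / 42 766 × 100 = 13 711 / 42 766 × 100 = 32

Youth dependency ratio: 20
Old-age dependency ratio: 12
Total dependency ratio: 32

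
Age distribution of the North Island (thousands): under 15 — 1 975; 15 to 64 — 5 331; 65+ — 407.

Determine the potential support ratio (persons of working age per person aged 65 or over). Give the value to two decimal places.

Potential support ratio = 5 331 / 407 = 13.10

Potential support ratio: 13.10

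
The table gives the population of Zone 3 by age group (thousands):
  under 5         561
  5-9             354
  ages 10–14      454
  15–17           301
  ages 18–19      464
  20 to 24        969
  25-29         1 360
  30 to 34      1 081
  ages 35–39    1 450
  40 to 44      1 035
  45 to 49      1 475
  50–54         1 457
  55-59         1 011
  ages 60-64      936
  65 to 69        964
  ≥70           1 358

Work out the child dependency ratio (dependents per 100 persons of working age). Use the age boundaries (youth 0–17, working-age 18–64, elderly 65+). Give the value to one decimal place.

0–17: 561 + 354 + 454 + 301 = 1 670
18–64: 464 + 969 + 1 360 + 1 081 + 1 450 + 1 035 + 1 475 + 1 457 + 1 011 + 936 = 11 238
65+: 964 + 1 358 = 2 322
Youth dependency ratio = 1 670 / 11 238 × 100 = 14.9

Youth dependency ratio: 14.9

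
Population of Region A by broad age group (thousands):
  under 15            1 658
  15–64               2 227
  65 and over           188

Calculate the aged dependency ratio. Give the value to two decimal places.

Old-age dependency ratio: 8.44

Old-age dependency ratio = 188 / 2 227 × 100 = 8.44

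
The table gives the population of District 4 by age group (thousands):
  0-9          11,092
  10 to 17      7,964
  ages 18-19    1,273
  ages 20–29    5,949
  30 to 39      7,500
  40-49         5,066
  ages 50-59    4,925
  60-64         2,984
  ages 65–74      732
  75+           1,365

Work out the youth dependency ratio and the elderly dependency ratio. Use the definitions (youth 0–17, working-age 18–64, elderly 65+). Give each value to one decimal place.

0–17: 11,092 + 7,964 = 19,056
18–64: 1,273 + 5,949 + 7,500 + 5,066 + 4,925 + 2,984 = 27,697
65+: 732 + 1,365 = 2,097
Youth dependency ratio = 19,056 / 27,697 × 100 = 68.8
Old-age dependency ratio = 2,097 / 27,697 × 100 = 7.6

Youth dependency ratio: 68.8
Old-age dependency ratio: 7.6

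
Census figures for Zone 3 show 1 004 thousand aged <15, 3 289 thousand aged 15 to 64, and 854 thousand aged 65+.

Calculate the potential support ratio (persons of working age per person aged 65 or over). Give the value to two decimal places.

Potential support ratio = 3 289 / 854 = 3.85

Potential support ratio: 3.85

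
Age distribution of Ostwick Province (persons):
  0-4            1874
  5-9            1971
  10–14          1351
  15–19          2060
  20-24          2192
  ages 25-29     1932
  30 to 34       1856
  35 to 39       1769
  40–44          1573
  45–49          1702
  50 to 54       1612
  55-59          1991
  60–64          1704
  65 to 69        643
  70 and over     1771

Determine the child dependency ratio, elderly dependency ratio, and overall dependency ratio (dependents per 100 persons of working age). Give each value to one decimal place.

Youth dependency ratio: 28.3
Old-age dependency ratio: 13.1
Total dependency ratio: 41.4

0–14: 1874 + 1971 + 1351 = 5196
15–64: 2060 + 2192 + 1932 + 1856 + 1769 + 1573 + 1702 + 1612 + 1991 + 1704 = 18391
65+: 643 + 1771 = 2414
Youth dependency ratio = 5196 / 18391 × 100 = 28.3
Old-age dependency ratio = 2414 / 18391 × 100 = 13.1
Total dependency ratio = (5196 + 2414) / 18391 × 100 = 7610 / 18391 × 100 = 41.4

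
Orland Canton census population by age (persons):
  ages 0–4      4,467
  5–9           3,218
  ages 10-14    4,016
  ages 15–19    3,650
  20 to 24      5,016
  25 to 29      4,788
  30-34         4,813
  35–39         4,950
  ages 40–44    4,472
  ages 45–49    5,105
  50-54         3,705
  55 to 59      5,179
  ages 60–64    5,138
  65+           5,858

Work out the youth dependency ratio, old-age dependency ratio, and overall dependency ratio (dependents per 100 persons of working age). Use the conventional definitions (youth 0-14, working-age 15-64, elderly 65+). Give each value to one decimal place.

0–14: 4,467 + 3,218 + 4,016 = 11,701
15–64: 3,650 + 5,016 + 4,788 + 4,813 + 4,950 + 4,472 + 5,105 + 3,705 + 5,179 + 5,138 = 46,816
65+: 5,858
Youth dependency ratio = 11,701 / 46,816 × 100 = 25.0
Old-age dependency ratio = 5,858 / 46,816 × 100 = 12.5
Total dependency ratio = (11,701 + 5,858) / 46,816 × 100 = 17,559 / 46,816 × 100 = 37.5

Youth dependency ratio: 25.0
Old-age dependency ratio: 12.5
Total dependency ratio: 37.5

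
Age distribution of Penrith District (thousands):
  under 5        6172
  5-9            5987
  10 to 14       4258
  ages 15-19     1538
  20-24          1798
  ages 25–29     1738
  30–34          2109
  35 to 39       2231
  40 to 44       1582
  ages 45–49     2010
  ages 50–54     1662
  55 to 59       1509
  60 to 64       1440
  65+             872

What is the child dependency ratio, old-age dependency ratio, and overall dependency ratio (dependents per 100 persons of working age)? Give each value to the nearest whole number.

0–14: 6172 + 5987 + 4258 = 16417
15–64: 1538 + 1798 + 1738 + 2109 + 2231 + 1582 + 2010 + 1662 + 1509 + 1440 = 17617
65+: 872
Youth dependency ratio = 16417 / 17617 × 100 = 93
Old-age dependency ratio = 872 / 17617 × 100 = 5
Total dependency ratio = (16417 + 872) / 17617 × 100 = 17289 / 17617 × 100 = 98

Youth dependency ratio: 93
Old-age dependency ratio: 5
Total dependency ratio: 98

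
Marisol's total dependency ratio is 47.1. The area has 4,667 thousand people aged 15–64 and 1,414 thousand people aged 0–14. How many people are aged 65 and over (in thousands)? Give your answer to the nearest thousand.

Aged 65 and over: 784

Total dependency ratio = (youth + elderly) / working-age × 100
47.1 = (1,414 + E) / 4,667 × 100
⇒ 784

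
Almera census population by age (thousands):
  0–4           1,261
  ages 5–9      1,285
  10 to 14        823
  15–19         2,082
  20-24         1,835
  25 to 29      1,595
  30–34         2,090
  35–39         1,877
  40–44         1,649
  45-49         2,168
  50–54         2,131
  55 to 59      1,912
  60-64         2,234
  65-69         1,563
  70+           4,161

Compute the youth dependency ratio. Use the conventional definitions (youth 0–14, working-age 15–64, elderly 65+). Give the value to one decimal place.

Youth dependency ratio: 17.2

0–14: 1,261 + 1,285 + 823 = 3,369
15–64: 2,082 + 1,835 + 1,595 + 2,090 + 1,877 + 1,649 + 2,168 + 2,131 + 1,912 + 2,234 = 19,573
65+: 1,563 + 4,161 = 5,724
Youth dependency ratio = 3,369 / 19,573 × 100 = 17.2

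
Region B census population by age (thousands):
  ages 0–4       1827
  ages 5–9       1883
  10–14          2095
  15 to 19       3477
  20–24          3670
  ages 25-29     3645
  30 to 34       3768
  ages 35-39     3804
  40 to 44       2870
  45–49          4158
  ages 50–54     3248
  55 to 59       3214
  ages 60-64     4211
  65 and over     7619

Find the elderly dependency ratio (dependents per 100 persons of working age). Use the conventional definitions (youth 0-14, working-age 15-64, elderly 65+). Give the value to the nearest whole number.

0–14: 1827 + 1883 + 2095 = 5805
15–64: 3477 + 3670 + 3645 + 3768 + 3804 + 2870 + 4158 + 3248 + 3214 + 4211 = 36065
65+: 7619
Old-age dependency ratio = 7619 / 36065 × 100 = 21

Old-age dependency ratio: 21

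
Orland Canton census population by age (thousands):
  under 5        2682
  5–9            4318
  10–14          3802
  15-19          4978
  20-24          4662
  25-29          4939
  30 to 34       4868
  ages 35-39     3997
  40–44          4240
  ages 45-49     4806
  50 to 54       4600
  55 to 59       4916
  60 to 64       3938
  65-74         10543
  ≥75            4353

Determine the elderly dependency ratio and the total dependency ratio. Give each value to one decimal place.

0–14: 2682 + 4318 + 3802 = 10802
15–64: 4978 + 4662 + 4939 + 4868 + 3997 + 4240 + 4806 + 4600 + 4916 + 3938 = 45944
65+: 10543 + 4353 = 14896
Old-age dependency ratio = 14896 / 45944 × 100 = 32.4
Total dependency ratio = (10802 + 14896) / 45944 × 100 = 25698 / 45944 × 100 = 55.9

Old-age dependency ratio: 32.4
Total dependency ratio: 55.9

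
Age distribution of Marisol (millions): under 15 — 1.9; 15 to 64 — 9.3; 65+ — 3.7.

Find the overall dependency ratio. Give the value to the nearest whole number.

Total dependency ratio: 60

Total dependency ratio = (1.9 + 3.7) / 9.3 × 100 = 5.6 / 9.3 × 100 = 60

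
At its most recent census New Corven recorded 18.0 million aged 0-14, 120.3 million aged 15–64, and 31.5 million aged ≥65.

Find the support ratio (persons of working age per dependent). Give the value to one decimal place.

Support ratio = 120.3 / (18.0 + 31.5) = 120.3 / 49.5 = 2.4

Support ratio: 2.4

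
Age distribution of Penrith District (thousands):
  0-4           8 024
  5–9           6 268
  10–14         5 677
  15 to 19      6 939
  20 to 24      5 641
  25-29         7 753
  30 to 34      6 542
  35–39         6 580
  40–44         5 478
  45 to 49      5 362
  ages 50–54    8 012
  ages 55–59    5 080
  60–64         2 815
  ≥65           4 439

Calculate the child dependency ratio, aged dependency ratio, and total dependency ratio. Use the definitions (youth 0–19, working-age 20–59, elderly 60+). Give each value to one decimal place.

Youth dependency ratio: 53.3
Old-age dependency ratio: 14.4
Total dependency ratio: 67.7

0–19: 8 024 + 6 268 + 5 677 + 6 939 = 26 908
20–59: 5 641 + 7 753 + 6 542 + 6 580 + 5 478 + 5 362 + 8 012 + 5 080 = 50 448
60+: 2 815 + 4 439 = 7 254
Youth dependency ratio = 26 908 / 50 448 × 100 = 53.3
Old-age dependency ratio = 7 254 / 50 448 × 100 = 14.4
Total dependency ratio = (26 908 + 7 254) / 50 448 × 100 = 34 162 / 50 448 × 100 = 67.7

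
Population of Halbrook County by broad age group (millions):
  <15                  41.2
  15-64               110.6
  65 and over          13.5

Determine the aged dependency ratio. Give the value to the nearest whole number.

Old-age dependency ratio: 12

Old-age dependency ratio = 13.5 / 110.6 × 100 = 12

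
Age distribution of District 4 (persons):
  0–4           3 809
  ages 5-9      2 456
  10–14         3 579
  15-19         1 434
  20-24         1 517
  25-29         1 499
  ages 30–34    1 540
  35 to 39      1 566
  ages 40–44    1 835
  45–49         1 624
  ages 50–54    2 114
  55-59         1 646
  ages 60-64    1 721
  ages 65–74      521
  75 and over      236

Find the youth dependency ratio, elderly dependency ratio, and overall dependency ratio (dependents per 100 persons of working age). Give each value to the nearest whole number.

0–14: 3 809 + 2 456 + 3 579 = 9 844
15–64: 1 434 + 1 517 + 1 499 + 1 540 + 1 566 + 1 835 + 1 624 + 2 114 + 1 646 + 1 721 = 16 496
65+: 521 + 236 = 757
Youth dependency ratio = 9 844 / 16 496 × 100 = 60
Old-age dependency ratio = 757 / 16 496 × 100 = 5
Total dependency ratio = (9 844 + 757) / 16 496 × 100 = 10 601 / 16 496 × 100 = 64

Youth dependency ratio: 60
Old-age dependency ratio: 5
Total dependency ratio: 64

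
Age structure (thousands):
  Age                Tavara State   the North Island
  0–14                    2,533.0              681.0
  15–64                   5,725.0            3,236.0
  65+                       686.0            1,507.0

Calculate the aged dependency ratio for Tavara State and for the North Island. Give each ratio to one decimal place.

Tavara State: 12.0
the North Island: 46.6

Tavara State: 686.0 / 5,725.0 × 100 = 12.0
the North Island: 1,507.0 / 3,236.0 × 100 = 46.6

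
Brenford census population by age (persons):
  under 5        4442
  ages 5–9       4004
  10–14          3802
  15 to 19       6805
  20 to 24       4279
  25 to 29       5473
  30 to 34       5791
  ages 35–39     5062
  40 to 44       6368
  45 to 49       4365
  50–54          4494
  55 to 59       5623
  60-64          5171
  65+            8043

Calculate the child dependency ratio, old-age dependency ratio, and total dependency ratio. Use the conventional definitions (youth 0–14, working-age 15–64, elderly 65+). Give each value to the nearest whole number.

0–14: 4442 + 4004 + 3802 = 12248
15–64: 6805 + 4279 + 5473 + 5791 + 5062 + 6368 + 4365 + 4494 + 5623 + 5171 = 53431
65+: 8043
Youth dependency ratio = 12248 / 53431 × 100 = 23
Old-age dependency ratio = 8043 / 53431 × 100 = 15
Total dependency ratio = (12248 + 8043) / 53431 × 100 = 20291 / 53431 × 100 = 38

Youth dependency ratio: 23
Old-age dependency ratio: 15
Total dependency ratio: 38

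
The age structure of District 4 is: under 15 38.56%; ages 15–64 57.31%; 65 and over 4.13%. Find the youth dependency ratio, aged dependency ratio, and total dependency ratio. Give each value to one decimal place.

Youth dependency ratio: 67.3
Old-age dependency ratio: 7.2
Total dependency ratio: 74.5

Youth dependency ratio = 38.56 / 57.31 × 100 = 67.3
Old-age dependency ratio = 4.13 / 57.31 × 100 = 7.2
Total dependency ratio = (38.56 + 4.13) / 57.31 × 100 = 42.69 / 57.31 × 100 = 74.5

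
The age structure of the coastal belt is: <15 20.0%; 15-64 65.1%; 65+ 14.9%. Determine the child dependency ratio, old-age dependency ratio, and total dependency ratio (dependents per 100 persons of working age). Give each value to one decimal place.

Youth dependency ratio = 20.0 / 65.1 × 100 = 30.7
Old-age dependency ratio = 14.9 / 65.1 × 100 = 22.9
Total dependency ratio = (20.0 + 14.9) / 65.1 × 100 = 34.9 / 65.1 × 100 = 53.6

Youth dependency ratio: 30.7
Old-age dependency ratio: 22.9
Total dependency ratio: 53.6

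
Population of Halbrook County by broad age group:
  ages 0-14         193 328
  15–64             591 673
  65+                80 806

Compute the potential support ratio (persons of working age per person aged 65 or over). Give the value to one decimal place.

Potential support ratio: 7.3

Potential support ratio = 591 673 / 80 806 = 7.3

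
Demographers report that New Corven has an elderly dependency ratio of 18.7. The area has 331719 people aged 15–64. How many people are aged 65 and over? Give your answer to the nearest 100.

Aged 65 and over: 62000

Old-age dependency ratio = elderly / working-age × 100
18.7 = E / 331719 × 100
⇒ 62000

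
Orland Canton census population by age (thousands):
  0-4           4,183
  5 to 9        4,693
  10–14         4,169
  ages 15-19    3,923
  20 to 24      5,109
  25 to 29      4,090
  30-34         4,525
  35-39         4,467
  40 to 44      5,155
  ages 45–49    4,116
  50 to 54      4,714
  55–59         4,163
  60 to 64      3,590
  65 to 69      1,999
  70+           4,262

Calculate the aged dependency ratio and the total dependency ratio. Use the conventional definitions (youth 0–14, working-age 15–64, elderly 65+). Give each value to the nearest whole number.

0–14: 4,183 + 4,693 + 4,169 = 13,045
15–64: 3,923 + 5,109 + 4,090 + 4,525 + 4,467 + 5,155 + 4,116 + 4,714 + 4,163 + 3,590 = 43,852
65+: 1,999 + 4,262 = 6,261
Old-age dependency ratio = 6,261 / 43,852 × 100 = 14
Total dependency ratio = (13,045 + 6,261) / 43,852 × 100 = 19,306 / 43,852 × 100 = 44

Old-age dependency ratio: 14
Total dependency ratio: 44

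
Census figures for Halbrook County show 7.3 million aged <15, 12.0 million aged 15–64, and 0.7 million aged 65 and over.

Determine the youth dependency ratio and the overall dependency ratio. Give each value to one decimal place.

Youth dependency ratio: 60.8
Total dependency ratio: 66.7

Youth dependency ratio = 7.3 / 12.0 × 100 = 60.8
Total dependency ratio = (7.3 + 0.7) / 12.0 × 100 = 8.0 / 12.0 × 100 = 66.7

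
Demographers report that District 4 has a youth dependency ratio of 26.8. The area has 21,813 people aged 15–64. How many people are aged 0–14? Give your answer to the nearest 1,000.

Aged 0–14: 6,000

Youth dependency ratio = youth / working-age × 100
26.8 = Y / 21,813 × 100
⇒ 6,000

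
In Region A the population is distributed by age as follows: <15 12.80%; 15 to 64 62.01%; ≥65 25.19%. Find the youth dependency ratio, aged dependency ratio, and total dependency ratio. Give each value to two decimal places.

Youth dependency ratio: 20.64
Old-age dependency ratio: 40.62
Total dependency ratio: 61.26

Youth dependency ratio = 12.80 / 62.01 × 100 = 20.64
Old-age dependency ratio = 25.19 / 62.01 × 100 = 40.62
Total dependency ratio = (12.80 + 25.19) / 62.01 × 100 = 37.99 / 62.01 × 100 = 61.26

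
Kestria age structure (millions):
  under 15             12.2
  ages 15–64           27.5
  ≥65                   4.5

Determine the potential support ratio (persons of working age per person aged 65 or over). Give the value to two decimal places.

Potential support ratio: 6.11

Potential support ratio = 27.5 / 4.5 = 6.11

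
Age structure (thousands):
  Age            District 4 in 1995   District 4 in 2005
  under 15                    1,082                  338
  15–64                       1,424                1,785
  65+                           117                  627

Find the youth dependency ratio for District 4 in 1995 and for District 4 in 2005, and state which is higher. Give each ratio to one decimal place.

District 4 in 1995: 76.0
District 4 in 2005: 18.9
Higher: District 4 in 1995

District 4 in 1995: 1,082 / 1,424 × 100 = 76.0
District 4 in 2005: 338 / 1,785 × 100 = 18.9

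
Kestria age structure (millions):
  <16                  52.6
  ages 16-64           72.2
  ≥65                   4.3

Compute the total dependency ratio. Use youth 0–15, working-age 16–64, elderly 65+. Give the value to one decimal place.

Total dependency ratio = (52.6 + 4.3) / 72.2 × 100 = 56.9 / 72.2 × 100 = 78.8

Total dependency ratio: 78.8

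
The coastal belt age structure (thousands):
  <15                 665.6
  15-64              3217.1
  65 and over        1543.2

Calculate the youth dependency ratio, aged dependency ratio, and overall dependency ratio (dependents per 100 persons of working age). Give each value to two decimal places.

Youth dependency ratio: 20.69
Old-age dependency ratio: 47.97
Total dependency ratio: 68.66

Youth dependency ratio = 665.6 / 3217.1 × 100 = 20.69
Old-age dependency ratio = 1543.2 / 3217.1 × 100 = 47.97
Total dependency ratio = (665.6 + 1543.2) / 3217.1 × 100 = 2208.8 / 3217.1 × 100 = 68.66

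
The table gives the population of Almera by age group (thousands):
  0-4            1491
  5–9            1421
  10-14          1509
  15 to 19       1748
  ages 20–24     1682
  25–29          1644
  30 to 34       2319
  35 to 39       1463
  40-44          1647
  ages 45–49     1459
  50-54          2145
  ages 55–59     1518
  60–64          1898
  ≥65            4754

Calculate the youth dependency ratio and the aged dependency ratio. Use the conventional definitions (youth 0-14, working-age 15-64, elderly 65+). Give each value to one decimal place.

0–14: 1491 + 1421 + 1509 = 4421
15–64: 1748 + 1682 + 1644 + 2319 + 1463 + 1647 + 1459 + 2145 + 1518 + 1898 = 17523
65+: 4754
Youth dependency ratio = 4421 / 17523 × 100 = 25.2
Old-age dependency ratio = 4754 / 17523 × 100 = 27.1

Youth dependency ratio: 25.2
Old-age dependency ratio: 27.1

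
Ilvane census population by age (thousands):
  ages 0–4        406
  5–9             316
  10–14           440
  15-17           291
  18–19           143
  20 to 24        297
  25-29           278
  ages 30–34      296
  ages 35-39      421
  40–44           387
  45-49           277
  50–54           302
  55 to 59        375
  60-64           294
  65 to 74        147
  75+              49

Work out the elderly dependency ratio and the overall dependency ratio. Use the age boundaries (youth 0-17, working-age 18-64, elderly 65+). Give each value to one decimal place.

0–17: 406 + 316 + 440 + 291 = 1,453
18–64: 143 + 297 + 278 + 296 + 421 + 387 + 277 + 302 + 375 + 294 = 3,070
65+: 147 + 49 = 196
Old-age dependency ratio = 196 / 3,070 × 100 = 6.4
Total dependency ratio = (1,453 + 196) / 3,070 × 100 = 1,649 / 3,070 × 100 = 53.7

Old-age dependency ratio: 6.4
Total dependency ratio: 53.7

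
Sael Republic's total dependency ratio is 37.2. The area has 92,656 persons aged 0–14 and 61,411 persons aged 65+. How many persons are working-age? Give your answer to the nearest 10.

Working-age: 414,160

Total dependency ratio = (youth + elderly) / working-age × 100
37.2 = (92,656 + 61,411) / W × 100
⇒ 414,160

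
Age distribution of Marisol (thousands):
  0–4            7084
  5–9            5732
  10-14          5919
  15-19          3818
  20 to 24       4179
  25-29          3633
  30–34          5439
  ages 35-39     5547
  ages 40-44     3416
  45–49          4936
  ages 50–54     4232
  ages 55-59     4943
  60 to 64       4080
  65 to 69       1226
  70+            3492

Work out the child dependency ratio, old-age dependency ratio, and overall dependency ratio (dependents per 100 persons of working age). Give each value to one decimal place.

Youth dependency ratio: 42.4
Old-age dependency ratio: 10.7
Total dependency ratio: 53.0

0–14: 7084 + 5732 + 5919 = 18735
15–64: 3818 + 4179 + 3633 + 5439 + 5547 + 3416 + 4936 + 4232 + 4943 + 4080 = 44223
65+: 1226 + 3492 = 4718
Youth dependency ratio = 18735 / 44223 × 100 = 42.4
Old-age dependency ratio = 4718 / 44223 × 100 = 10.7
Total dependency ratio = (18735 + 4718) / 44223 × 100 = 23453 / 44223 × 100 = 53.0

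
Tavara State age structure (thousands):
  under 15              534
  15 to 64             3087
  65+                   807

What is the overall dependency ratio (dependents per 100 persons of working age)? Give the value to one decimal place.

Total dependency ratio = (534 + 807) / 3087 × 100 = 1341 / 3087 × 100 = 43.4

Total dependency ratio: 43.4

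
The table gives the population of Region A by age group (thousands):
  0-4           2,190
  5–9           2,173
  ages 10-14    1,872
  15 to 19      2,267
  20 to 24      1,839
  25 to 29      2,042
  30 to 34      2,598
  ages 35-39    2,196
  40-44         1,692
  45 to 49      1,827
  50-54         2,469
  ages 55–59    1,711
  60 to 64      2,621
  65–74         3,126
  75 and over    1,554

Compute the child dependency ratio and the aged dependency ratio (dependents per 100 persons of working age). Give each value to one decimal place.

0–14: 2,190 + 2,173 + 1,872 = 6,235
15–64: 2,267 + 1,839 + 2,042 + 2,598 + 2,196 + 1,692 + 1,827 + 2,469 + 1,711 + 2,621 = 21,262
65+: 3,126 + 1,554 = 4,680
Youth dependency ratio = 6,235 / 21,262 × 100 = 29.3
Old-age dependency ratio = 4,680 / 21,262 × 100 = 22.0

Youth dependency ratio: 29.3
Old-age dependency ratio: 22.0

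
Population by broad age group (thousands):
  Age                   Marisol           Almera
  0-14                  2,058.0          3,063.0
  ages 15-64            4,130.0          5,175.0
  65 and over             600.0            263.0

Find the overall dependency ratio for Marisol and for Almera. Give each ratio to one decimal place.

Marisol: 64.4
Almera: 64.3

Marisol: (2,058.0 + 600.0) / 4,130.0 × 100 = 2,658.0 / 4,130.0 × 100 = 64.4
Almera: (3,063.0 + 263.0) / 5,175.0 × 100 = 3,326.0 / 5,175.0 × 100 = 64.3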